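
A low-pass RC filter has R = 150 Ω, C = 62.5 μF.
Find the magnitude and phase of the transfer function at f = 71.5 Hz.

Step 1 — Angular frequency: ω = 2π·71.5 = 449.2 rad/s.
Step 2 — Transfer function: H(jω) = 1/(1 + jωRC).
Step 3 — Denominator: 1 + jωRC = 1 + j·449.2·150·6.25e-05 = 1 + j4.212.
Step 4 — H = 0.05337 - j0.2248.
Step 5 — Magnitude: |H| = 0.231 (-12.7 dB); phase: φ = -76.6°.

|H| = 0.231 (-12.7 dB), φ = -76.6°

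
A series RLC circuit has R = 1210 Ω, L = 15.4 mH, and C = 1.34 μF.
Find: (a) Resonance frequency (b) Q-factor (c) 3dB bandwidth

Step 1 — Resonance: ω₀ = 1/√(LC) = 1/√(0.0154·1.34e-06) = 6961 rad/s.
Step 2 — f₀ = ω₀/(2π) = 1108 Hz.
Step 3 — Series Q: Q = ω₀L/R = 6961·0.0154/1210 = 0.0886.
Step 4 — Bandwidth: Δω = ω₀/Q = 7.857e+04 rad/s; BW = Δω/(2π) = 1.251e+04 Hz.

(a) f₀ = 1108 Hz  (b) Q = 0.0886  (c) BW = 1.251e+04 Hz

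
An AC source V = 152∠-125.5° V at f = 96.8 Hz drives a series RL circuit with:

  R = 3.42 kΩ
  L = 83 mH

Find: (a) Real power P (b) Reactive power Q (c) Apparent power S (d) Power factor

Step 1 — Angular frequency: ω = 2π·f = 2π·96.8 = 608.2 rad/s.
Step 2 — Component impedances:
  R: Z = R = 3420 Ω
  L: Z = jωL = j·608.2·0.083 = 0 + j50.48 Ω
Step 3 — Series combination: Z_total = R + L = 3420 + j50.48 Ω = 3420∠0.8° Ω.
Step 4 — Source phasor: V = 152∠-125.5° V = -88.27 - j123.7 V.
Step 5 — Current: I = V / Z = -0.02634 - j0.03579 A = 0.04444∠-126.3° A.
Step 6 — Complex power: S = V·I* = 6.754 + j0.0997 VA.
Step 7 — Real power: P = Re(S) = 6.754 W.
Step 8 — Reactive power: Q = Im(S) = 0.0997 VAR.
Step 9 — Apparent power: |S| = 6.755 VA.
Step 10 — Power factor: PF = P/|S| = 0.9999 (lagging).

(a) P = 6.754 W  (b) Q = 0.0997 VAR  (c) S = 6.755 VA  (d) PF = 0.9999 (lagging)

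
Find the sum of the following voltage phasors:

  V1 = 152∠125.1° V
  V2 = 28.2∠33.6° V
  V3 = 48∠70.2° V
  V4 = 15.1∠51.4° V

Step 1 — Convert each phasor to rectangular form:
  V1 = 152·(cos(125.1°) + j·sin(125.1°)) = -87.4 + j124.4 V
  V2 = 28.2·(cos(33.6°) + j·sin(33.6°)) = 23.49 + j15.61 V
  V3 = 48·(cos(70.2°) + j·sin(70.2°)) = 16.26 + j45.16 V
  V4 = 15.1·(cos(51.4°) + j·sin(51.4°)) = 9.421 + j11.8 V
Step 2 — Sum components: V_total = -38.23 + j196.9 V.
Step 3 — Convert to polar: |V_total| = 200.6 V, ∠V_total = 101.0°.

V_total = 200.6∠101.0° V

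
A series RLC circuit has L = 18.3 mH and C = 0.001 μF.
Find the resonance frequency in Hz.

Step 1 — Resonance condition Im(Z)=0 gives ω₀ = 1/√(LC).
Step 2 — ω₀ = 1/√(0.0183·1e-09) = 2.338e+05 rad/s.
Step 3 — f₀ = ω₀/(2π) = 3.72e+04 Hz.

f₀ = 3.72e+04 Hz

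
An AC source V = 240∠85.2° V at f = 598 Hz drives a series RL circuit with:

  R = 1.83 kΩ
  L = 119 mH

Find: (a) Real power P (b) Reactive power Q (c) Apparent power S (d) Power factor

Step 1 — Angular frequency: ω = 2π·f = 2π·598 = 3757 rad/s.
Step 2 — Component impedances:
  R: Z = R = 1830 Ω
  L: Z = jωL = j·3757·0.119 = 0 + j447.1 Ω
Step 3 — Series combination: Z_total = R + L = 1830 + j447.1 Ω = 1884∠13.7° Ω.
Step 4 — Source phasor: V = 240∠85.2° V = 20.08 + j239.2 V.
Step 5 — Current: I = V / Z = 0.04049 + j0.1208 A = 0.1274∠71.5° A.
Step 6 — Complex power: S = V·I* = 29.7 + j7.257 VA.
Step 7 — Real power: P = Re(S) = 29.7 W.
Step 8 — Reactive power: Q = Im(S) = 7.257 VAR.
Step 9 — Apparent power: |S| = 30.58 VA.
Step 10 — Power factor: PF = P/|S| = 0.9714 (lagging).

(a) P = 29.7 W  (b) Q = 7.257 VAR  (c) S = 30.58 VA  (d) PF = 0.9714 (lagging)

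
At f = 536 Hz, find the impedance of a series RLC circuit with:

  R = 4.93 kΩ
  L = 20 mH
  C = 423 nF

Step 1 — Angular frequency: ω = 2π·f = 2π·536 = 3368 rad/s.
Step 2 — Component impedances:
  R: Z = R = 4930 Ω
  L: Z = jωL = j·3368·0.02 = 0 + j67.36 Ω
  C: Z = 1/(jωC) = -j/(ω·C) = 0 - j702 Ω
Step 3 — Series combination: Z_total = R + L + C = 4930 - j634.6 Ω = 4971∠-7.3° Ω.

Z = 4930 - j634.6 Ω = 4971∠-7.3° Ω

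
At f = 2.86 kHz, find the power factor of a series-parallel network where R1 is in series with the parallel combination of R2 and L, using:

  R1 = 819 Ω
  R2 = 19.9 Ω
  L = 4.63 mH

Step 1 — Angular frequency: ω = 2π·f = 2π·2860 = 1.797e+04 rad/s.
Step 2 — Component impedances:
  R1: Z = R = 819 Ω
  R2: Z = R = 19.9 Ω
  L: Z = jωL = j·1.797e+04·0.00463 = 0 + j83.2 Ω
Step 3 — Parallel branch: R2 || L = 1/(1/R2 + 1/L) = 18.82 + j4.502 Ω.
Step 4 — Series with R1: Z_total = R1 + (R2 || L) = 837.8 + j4.502 Ω = 837.8∠0.3° Ω.
Step 5 — Power factor: PF = cos(φ) = Re(Z)/|Z| = 837.8/837.8 = 1.
Step 6 — Type: Im(Z) = 4.502 ⇒ lagging (phase φ = 0.3°).

PF = 1 (lagging, φ = 0.3°)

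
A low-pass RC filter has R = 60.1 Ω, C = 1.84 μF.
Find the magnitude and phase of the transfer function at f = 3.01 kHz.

Step 1 — Angular frequency: ω = 2π·3010 = 1.891e+04 rad/s.
Step 2 — Transfer function: H(jω) = 1/(1 + jωRC).
Step 3 — Denominator: 1 + jωRC = 1 + j·1.891e+04·60.1·1.84e-06 = 1 + j2.091.
Step 4 — H = 0.1861 - j0.3892.
Step 5 — Magnitude: |H| = 0.4314 (-7.3 dB); phase: φ = -64.4°.

|H| = 0.4314 (-7.3 dB), φ = -64.4°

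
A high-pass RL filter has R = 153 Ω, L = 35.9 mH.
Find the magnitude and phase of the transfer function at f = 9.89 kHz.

Step 1 — Angular frequency: ω = 2π·9890 = 6.214e+04 rad/s.
Step 2 — Transfer function: H(jω) = jωL/(R + jωL).
Step 3 — Numerator jωL = j·2231; denominator R + jωL = 153 + j2231.
Step 4 — H = 0.9953 + j0.06826.
Step 5 — Magnitude: |H| = 0.9977 (-0.0 dB); phase: φ = 3.9°.

|H| = 0.9977 (-0.0 dB), φ = 3.9°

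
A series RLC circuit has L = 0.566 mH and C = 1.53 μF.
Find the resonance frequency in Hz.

Step 1 — Resonance condition Im(Z)=0 gives ω₀ = 1/√(LC).
Step 2 — ω₀ = 1/√(0.000566·1.53e-06) = 3.398e+04 rad/s.
Step 3 — f₀ = ω₀/(2π) = 5408 Hz.

f₀ = 5408 Hz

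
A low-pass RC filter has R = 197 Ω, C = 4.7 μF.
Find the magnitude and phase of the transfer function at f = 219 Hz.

Step 1 — Angular frequency: ω = 2π·219 = 1376 rad/s.
Step 2 — Transfer function: H(jω) = 1/(1 + jωRC).
Step 3 — Denominator: 1 + jωRC = 1 + j·1376·197·4.7e-06 = 1 + j1.274.
Step 4 — H = 0.3812 - j0.4857.
Step 5 — Magnitude: |H| = 0.6174 (-4.2 dB); phase: φ = -51.9°.

|H| = 0.6174 (-4.2 dB), φ = -51.9°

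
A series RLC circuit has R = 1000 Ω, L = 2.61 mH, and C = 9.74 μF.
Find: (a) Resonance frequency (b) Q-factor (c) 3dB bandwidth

Step 1 — Resonance: ω₀ = 1/√(LC) = 1/√(0.00261·9.74e-06) = 6272 rad/s.
Step 2 — f₀ = ω₀/(2π) = 998.2 Hz.
Step 3 — Series Q: Q = ω₀L/R = 6272·0.00261/1000 = 0.01637.
Step 4 — Bandwidth: Δω = ω₀/Q = 3.831e+05 rad/s; BW = Δω/(2π) = 6.098e+04 Hz.

(a) f₀ = 998.2 Hz  (b) Q = 0.01637  (c) BW = 6.098e+04 Hz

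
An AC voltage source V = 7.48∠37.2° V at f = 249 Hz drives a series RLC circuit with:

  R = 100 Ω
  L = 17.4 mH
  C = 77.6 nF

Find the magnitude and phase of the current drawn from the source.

Step 1 — Angular frequency: ω = 2π·f = 2π·249 = 1565 rad/s.
Step 2 — Component impedances:
  R: Z = R = 100 Ω
  L: Z = jωL = j·1565·0.0174 = 0 + j27.22 Ω
  C: Z = 1/(jωC) = -j/(ω·C) = 0 - j8237 Ω
Step 3 — Series combination: Z_total = R + L + C = 100 - j8210 Ω = 8210∠-89.3° Ω.
Step 4 — Source phasor: V = 7.48∠37.2° V = 5.958 + j4.522 V.
Step 5 — Ohm's law: I = V / Z_total = (5.958 + j4.522) / (100 - j8210) = -0.0005419 + j0.0007323 A.
Step 6 — Convert to polar: |I| = 0.0009111 A, ∠I = 126.5°.

I = 0.0009111∠126.5° A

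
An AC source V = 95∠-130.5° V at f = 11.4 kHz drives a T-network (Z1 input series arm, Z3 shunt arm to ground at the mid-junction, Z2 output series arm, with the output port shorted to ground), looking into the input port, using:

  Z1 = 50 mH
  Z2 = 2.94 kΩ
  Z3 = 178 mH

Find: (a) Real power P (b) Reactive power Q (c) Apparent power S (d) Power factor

Step 1 — Angular frequency: ω = 2π·f = 2π·1.14e+04 = 7.163e+04 rad/s.
Step 2 — Component impedances:
  Z1: Z = jωL = j·7.163e+04·0.05 = 0 + j3581 Ω
  Z2: Z = R = 2940 Ω
  Z3: Z = jωL = j·7.163e+04·0.178 = 0 + j1.275e+04 Ω
Step 3 — With the output port shorted to ground, the output series arm Z2 runs from the junction to ground; the shunt arm Z3 also runs from the junction to ground. They appear in parallel: Z3 || Z2 = 2792 + j643.7 Ω.
Step 4 — Series with input arm Z1: Z_in = Z1 + (Z3 || Z2) = 2792 + j4225 Ω = 5064∠56.5° Ω.
Step 5 — Source phasor: V = 95∠-130.5° V = -61.7 - j72.24 V.
Step 6 — Current: I = V / Z = -0.01862 + j0.002302 A = 0.01876∠173.0° A.
Step 7 — Complex power: S = V·I* = 0.9824 + j1.487 VA.
Step 8 — Real power: P = Re(S) = 0.9824 W.
Step 9 — Reactive power: Q = Im(S) = 1.487 VAR.
Step 10 — Apparent power: |S| = 1.782 VA.
Step 11 — Power factor: PF = P/|S| = 0.5513 (lagging).

(a) P = 0.9824 W  (b) Q = 1.487 VAR  (c) S = 1.782 VA  (d) PF = 0.5513 (lagging)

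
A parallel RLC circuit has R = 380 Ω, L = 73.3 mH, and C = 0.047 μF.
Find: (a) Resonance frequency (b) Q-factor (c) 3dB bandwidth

Step 1 — Resonance: ω₀ = 1/√(LC) = 1/√(0.0733·4.7e-08) = 1.704e+04 rad/s.
Step 2 — f₀ = ω₀/(2π) = 2712 Hz.
Step 3 — Parallel Q: Q = R/(ω₀L) = 380/(1.704e+04·0.0733) = 0.3043.
Step 4 — Bandwidth: Δω = ω₀/Q = 5.599e+04 rad/s; BW = Δω/(2π) = 8911 Hz.

(a) f₀ = 2712 Hz  (b) Q = 0.3043  (c) BW = 8911 Hz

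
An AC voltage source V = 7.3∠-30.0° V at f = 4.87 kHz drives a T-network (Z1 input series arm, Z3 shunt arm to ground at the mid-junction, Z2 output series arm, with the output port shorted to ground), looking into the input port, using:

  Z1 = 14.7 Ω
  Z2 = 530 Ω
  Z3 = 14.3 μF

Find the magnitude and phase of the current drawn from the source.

Step 1 — Angular frequency: ω = 2π·f = 2π·4870 = 3.06e+04 rad/s.
Step 2 — Component impedances:
  Z1: Z = R = 14.7 Ω
  Z2: Z = R = 530 Ω
  Z3: Z = 1/(jωC) = -j/(ω·C) = 0 - j2.285 Ω
Step 3 — With the output port shorted to ground, the output series arm Z2 runs from the junction to ground; the shunt arm Z3 also runs from the junction to ground. They appear in parallel: Z3 || Z2 = 0.009854 - j2.285 Ω.
Step 4 — Series with input arm Z1: Z_in = Z1 + (Z3 || Z2) = 14.71 - j2.285 Ω = 14.89∠-8.8° Ω.
Step 5 — Source phasor: V = 7.3∠-30.0° V = 6.322 - j3.65 V.
Step 6 — Ohm's law: I = V / Z_total = (6.322 - j3.65) / (14.71 - j2.285) = 0.4573 - j0.1771 A.
Step 7 — Convert to polar: |I| = 0.4904 A, ∠I = -21.2°.

I = 0.4904∠-21.2° A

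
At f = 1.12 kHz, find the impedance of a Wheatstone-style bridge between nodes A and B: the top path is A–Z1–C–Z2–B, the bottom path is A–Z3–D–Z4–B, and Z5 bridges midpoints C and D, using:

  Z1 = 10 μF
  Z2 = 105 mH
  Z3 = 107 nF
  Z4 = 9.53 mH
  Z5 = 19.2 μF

Step 1 — Angular frequency: ω = 2π·f = 2π·1120 = 7037 rad/s.
Step 2 — Component impedances:
  Z1: Z = 1/(jωC) = -j/(ω·C) = 0 - j14.21 Ω
  Z2: Z = jωL = j·7037·0.105 = 0 + j738.9 Ω
  Z3: Z = 1/(jωC) = -j/(ω·C) = 0 - j1328 Ω
  Z4: Z = jωL = j·7037·0.00953 = 0 + j67.06 Ω
  Z5: Z = 1/(jωC) = -j/(ω·C) = 0 - j7.401 Ω
Step 3 — Bridge requires nodal analysis (the Z5 bridge couples midpoints C and D, so the two paths cannot be reduced to a simple series/parallel combination). Setting node B to ground and injecting 1 A at node A, the 3-node admittance system at A, C, D solves to V_A = Z_AB = 0 + j41.32 Ω = 41.32∠90.0° Ω.

Z = 0 + j41.32 Ω = 41.32∠90.0° Ω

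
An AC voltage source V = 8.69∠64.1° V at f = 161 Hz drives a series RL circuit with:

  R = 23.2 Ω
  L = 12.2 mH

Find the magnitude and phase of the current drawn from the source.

Step 1 — Angular frequency: ω = 2π·f = 2π·161 = 1012 rad/s.
Step 2 — Component impedances:
  R: Z = R = 23.2 Ω
  L: Z = jωL = j·1012·0.0122 = 0 + j12.34 Ω
Step 3 — Series combination: Z_total = R + L = 23.2 + j12.34 Ω = 26.28∠28.0° Ω.
Step 4 — Source phasor: V = 8.69∠64.1° V = 3.796 + j7.817 V.
Step 5 — Ohm's law: I = V / Z_total = (3.796 + j7.817) / (23.2 + j12.34) = 0.2672 + j0.1948 A.
Step 6 — Convert to polar: |I| = 0.3307 A, ∠I = 36.1°.

I = 0.3307∠36.1° A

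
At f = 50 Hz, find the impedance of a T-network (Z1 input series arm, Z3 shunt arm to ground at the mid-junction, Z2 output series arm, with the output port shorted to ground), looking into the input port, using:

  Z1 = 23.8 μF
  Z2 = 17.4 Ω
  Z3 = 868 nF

Step 1 — Angular frequency: ω = 2π·f = 2π·50 = 314.2 rad/s.
Step 2 — Component impedances:
  Z1: Z = 1/(jωC) = -j/(ω·C) = 0 - j133.7 Ω
  Z2: Z = R = 17.4 Ω
  Z3: Z = 1/(jωC) = -j/(ω·C) = 0 - j3667 Ω
Step 3 — With the output port shorted to ground, the output series arm Z2 runs from the junction to ground; the shunt arm Z3 also runs from the junction to ground. They appear in parallel: Z3 || Z2 = 17.4 - j0.08256 Ω.
Step 4 — Series with input arm Z1: Z_in = Z1 + (Z3 || Z2) = 17.4 - j133.8 Ω = 135∠-82.6° Ω.

Z = 17.4 - j133.8 Ω = 135∠-82.6° Ω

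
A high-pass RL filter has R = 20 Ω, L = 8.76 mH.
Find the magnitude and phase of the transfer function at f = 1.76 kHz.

Step 1 — Angular frequency: ω = 2π·1760 = 1.106e+04 rad/s.
Step 2 — Transfer function: H(jω) = jωL/(R + jωL).
Step 3 — Numerator jωL = j·96.87; denominator R + jωL = 20 + j96.87.
Step 4 — H = 0.9591 + j0.198.
Step 5 — Magnitude: |H| = 0.9793 (-0.2 dB); phase: φ = 11.7°.

|H| = 0.9793 (-0.2 dB), φ = 11.7°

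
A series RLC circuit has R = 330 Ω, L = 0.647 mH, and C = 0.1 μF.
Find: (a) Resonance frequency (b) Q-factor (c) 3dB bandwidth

Step 1 — Resonance condition Im(Z)=0 gives ω₀ = 1/√(LC).
Step 2 — ω₀ = 1/√(0.000647·1e-07) = 1.243e+05 rad/s.
Step 3 — f₀ = ω₀/(2π) = 1.979e+04 Hz.
Step 4 — Series Q: Q = ω₀L/R = 1.243e+05·0.000647/330 = 0.2437.
Step 5 — 3dB bandwidth: Δω = ω₀/Q = 5.1e+05 rad/s; BW = Δω/(2π) = 8.118e+04 Hz.

(a) f₀ = 1.979e+04 Hz  (b) Q = 0.2437  (c) BW = 8.118e+04 Hz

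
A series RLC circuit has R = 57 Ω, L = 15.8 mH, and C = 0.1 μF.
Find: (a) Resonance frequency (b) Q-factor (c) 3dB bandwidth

Step 1 — Resonance: ω₀ = 1/√(LC) = 1/√(0.0158·1e-07) = 2.516e+04 rad/s.
Step 2 — f₀ = ω₀/(2π) = 4004 Hz.
Step 3 — Series Q: Q = ω₀L/R = 2.516e+04·0.0158/57 = 6.974.
Step 4 — Bandwidth: Δω = ω₀/Q = 3608 rad/s; BW = Δω/(2π) = 574.2 Hz.

(a) f₀ = 4004 Hz  (b) Q = 6.974  (c) BW = 574.2 Hz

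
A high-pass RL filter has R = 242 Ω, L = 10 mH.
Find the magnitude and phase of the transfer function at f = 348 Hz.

Step 1 — Angular frequency: ω = 2π·348 = 2187 rad/s.
Step 2 — Transfer function: H(jω) = jωL/(R + jωL).
Step 3 — Numerator jωL = j·21.87; denominator R + jωL = 242 + j21.87.
Step 4 — H = 0.008098 + j0.08962.
Step 5 — Magnitude: |H| = 0.08999 (-20.9 dB); phase: φ = 84.8°.

|H| = 0.08999 (-20.9 dB), φ = 84.8°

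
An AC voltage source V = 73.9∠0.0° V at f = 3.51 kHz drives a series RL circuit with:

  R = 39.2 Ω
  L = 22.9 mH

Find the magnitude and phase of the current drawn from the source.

Step 1 — Angular frequency: ω = 2π·f = 2π·3510 = 2.205e+04 rad/s.
Step 2 — Component impedances:
  R: Z = R = 39.2 Ω
  L: Z = jωL = j·2.205e+04·0.0229 = 0 + j505 Ω
Step 3 — Series combination: Z_total = R + L = 39.2 + j505 Ω = 506.6∠85.6° Ω.
Step 4 — Source phasor: V = 73.9∠0.0° V = 73.9 V.
Step 5 — Ohm's law: I = V / Z_total = (73.9) / (39.2 + j505) = 0.01129 - j0.1454 A.
Step 6 — Convert to polar: |I| = 0.1459 A, ∠I = -85.6°.

I = 0.1459∠-85.6° A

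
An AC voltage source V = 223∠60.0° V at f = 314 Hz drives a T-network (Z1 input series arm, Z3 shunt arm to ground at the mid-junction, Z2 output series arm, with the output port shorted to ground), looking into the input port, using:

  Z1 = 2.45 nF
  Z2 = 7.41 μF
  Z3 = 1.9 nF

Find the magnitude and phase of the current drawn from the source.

Step 1 — Angular frequency: ω = 2π·f = 2π·314 = 1973 rad/s.
Step 2 — Component impedances:
  Z1: Z = 1/(jωC) = -j/(ω·C) = 0 - j2.069e+05 Ω
  Z2: Z = 1/(jωC) = -j/(ω·C) = 0 - j68.4 Ω
  Z3: Z = 1/(jωC) = -j/(ω·C) = 0 - j2.668e+05 Ω
Step 3 — With the output port shorted to ground, the output series arm Z2 runs from the junction to ground; the shunt arm Z3 also runs from the junction to ground. They appear in parallel: Z3 || Z2 = 0 - j68.39 Ω.
Step 4 — Series with input arm Z1: Z_in = Z1 + (Z3 || Z2) = 0 - j2.07e+05 Ω = 2.07e+05∠-90.0° Ω.
Step 5 — Source phasor: V = 223∠60.0° V = 111.5 + j193.1 V.
Step 6 — Ohm's law: I = V / Z_total = (111.5 + j193.1) / (0 - j2.07e+05) = -0.0009332 + j0.0005388 A.
Step 7 — Convert to polar: |I| = 0.001078 A, ∠I = 150.0°.

I = 0.001078∠150.0° A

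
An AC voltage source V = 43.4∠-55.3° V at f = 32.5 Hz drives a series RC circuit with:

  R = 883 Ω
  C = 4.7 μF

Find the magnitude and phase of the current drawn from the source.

Step 1 — Angular frequency: ω = 2π·f = 2π·32.5 = 204.2 rad/s.
Step 2 — Component impedances:
  R: Z = R = 883 Ω
  C: Z = 1/(jωC) = -j/(ω·C) = 0 - j1042 Ω
Step 3 — Series combination: Z_total = R + C = 883 - j1042 Ω = 1366∠-49.7° Ω.
Step 4 — Source phasor: V = 43.4∠-55.3° V = 24.71 - j35.68 V.
Step 5 — Ohm's law: I = V / Z_total = (24.71 - j35.68) / (883 - j1042) = 0.03163 - j0.00309 A.
Step 6 — Convert to polar: |I| = 0.03178 A, ∠I = -5.6°.

I = 0.03178∠-5.6° A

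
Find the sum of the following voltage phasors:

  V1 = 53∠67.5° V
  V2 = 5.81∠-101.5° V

Step 1 — Convert each phasor to rectangular form:
  V1 = 53·(cos(67.5°) + j·sin(67.5°)) = 20.28 + j48.97 V
  V2 = 5.81·(cos(-101.5°) + j·sin(-101.5°)) = -1.158 - j5.693 V
Step 2 — Sum components: V_total = 19.12 + j43.27 V.
Step 3 — Convert to polar: |V_total| = 47.31 V, ∠V_total = 66.2°.

V_total = 47.31∠66.2° V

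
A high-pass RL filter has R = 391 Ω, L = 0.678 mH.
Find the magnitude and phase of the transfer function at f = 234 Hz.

Step 1 — Angular frequency: ω = 2π·234 = 1470 rad/s.
Step 2 — Transfer function: H(jω) = jωL/(R + jωL).
Step 3 — Numerator jωL = j·0.9968; denominator R + jωL = 391 + j0.9968.
Step 4 — H = 6.5e-06 + j0.002549.
Step 5 — Magnitude: |H| = 0.002549 (-51.9 dB); phase: φ = 89.9°.

|H| = 0.002549 (-51.9 dB), φ = 89.9°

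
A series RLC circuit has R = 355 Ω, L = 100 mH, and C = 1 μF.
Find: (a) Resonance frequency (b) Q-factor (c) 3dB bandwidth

Step 1 — Resonance: ω₀ = 1/√(LC) = 1/√(0.1·1e-06) = 3162 rad/s.
Step 2 — f₀ = ω₀/(2π) = 503.3 Hz.
Step 3 — Series Q: Q = ω₀L/R = 3162·0.1/355 = 0.8908.
Step 4 — Bandwidth: Δω = ω₀/Q = 3550 rad/s; BW = Δω/(2π) = 565 Hz.

(a) f₀ = 503.3 Hz  (b) Q = 0.8908  (c) BW = 565 Hz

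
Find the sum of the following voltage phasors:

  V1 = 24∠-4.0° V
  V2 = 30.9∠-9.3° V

Step 1 — Convert each phasor to rectangular form:
  V1 = 24·(cos(-4.0°) + j·sin(-4.0°)) = 23.94 - j1.674 V
  V2 = 30.9·(cos(-9.3°) + j·sin(-9.3°)) = 30.49 - j4.994 V
Step 2 — Sum components: V_total = 54.44 - j6.668 V.
Step 3 — Convert to polar: |V_total| = 54.84 V, ∠V_total = -7.0°.

V_total = 54.84∠-7.0° V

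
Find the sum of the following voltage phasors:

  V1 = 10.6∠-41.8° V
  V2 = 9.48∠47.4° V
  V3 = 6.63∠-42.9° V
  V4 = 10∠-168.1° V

Step 1 — Convert each phasor to rectangular form:
  V1 = 10.6·(cos(-41.8°) + j·sin(-41.8°)) = 7.902 - j7.065 V
  V2 = 9.48·(cos(47.4°) + j·sin(47.4°)) = 6.417 + j6.978 V
  V3 = 6.63·(cos(-42.9°) + j·sin(-42.9°)) = 4.857 - j4.513 V
  V4 = 10·(cos(-168.1°) + j·sin(-168.1°)) = -9.785 - j2.062 V
Step 2 — Sum components: V_total = 9.39 - j6.662 V.
Step 3 — Convert to polar: |V_total| = 11.51 V, ∠V_total = -35.4°.

V_total = 11.51∠-35.4° V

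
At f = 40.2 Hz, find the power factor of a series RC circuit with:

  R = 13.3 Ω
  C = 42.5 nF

Step 1 — Angular frequency: ω = 2π·f = 2π·40.2 = 252.6 rad/s.
Step 2 — Component impedances:
  R: Z = R = 13.3 Ω
  C: Z = 1/(jωC) = -j/(ω·C) = 0 - j9.315e+04 Ω
Step 3 — Series combination: Z_total = R + C = 13.3 - j9.315e+04 Ω = 9.315e+04∠-90.0° Ω.
Step 4 — Power factor: PF = cos(φ) = Re(Z)/|Z| = 13.3/9.315e+04 = 0.0001428.
Step 5 — Type: Im(Z) = -9.315e+04 ⇒ leading (phase φ = -90.0°).

PF = 0.0001428 (leading, φ = -90.0°)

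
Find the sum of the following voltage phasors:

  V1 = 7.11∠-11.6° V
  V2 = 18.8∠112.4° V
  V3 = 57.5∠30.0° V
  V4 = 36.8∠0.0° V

Step 1 — Convert each phasor to rectangular form:
  V1 = 7.11·(cos(-11.6°) + j·sin(-11.6°)) = 6.965 - j1.43 V
  V2 = 18.8·(cos(112.4°) + j·sin(112.4°)) = -7.164 + j17.38 V
  V3 = 57.5·(cos(30.0°) + j·sin(30.0°)) = 49.8 + j28.75 V
  V4 = 36.8·(cos(0.0°) + j·sin(0.0°)) = 36.8 V
Step 2 — Sum components: V_total = 86.4 + j44.7 V.
Step 3 — Convert to polar: |V_total| = 97.28 V, ∠V_total = 27.4°.

V_total = 97.28∠27.4° V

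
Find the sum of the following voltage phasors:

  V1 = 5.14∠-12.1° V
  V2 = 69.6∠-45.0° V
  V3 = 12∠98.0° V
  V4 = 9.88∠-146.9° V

Step 1 — Convert each phasor to rectangular form:
  V1 = 5.14·(cos(-12.1°) + j·sin(-12.1°)) = 5.026 - j1.077 V
  V2 = 69.6·(cos(-45.0°) + j·sin(-45.0°)) = 49.21 - j49.21 V
  V3 = 12·(cos(98.0°) + j·sin(98.0°)) = -1.67 + j11.88 V
  V4 = 9.88·(cos(-146.9°) + j·sin(-146.9°)) = -8.277 - j5.395 V
Step 2 — Sum components: V_total = 44.29 - j43.8 V.
Step 3 — Convert to polar: |V_total| = 62.3 V, ∠V_total = -44.7°.

V_total = 62.3∠-44.7° V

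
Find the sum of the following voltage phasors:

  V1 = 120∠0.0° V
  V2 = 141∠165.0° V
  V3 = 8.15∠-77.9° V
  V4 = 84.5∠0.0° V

Step 1 — Convert each phasor to rectangular form:
  V1 = 120·(cos(0.0°) + j·sin(0.0°)) = 120 V
  V2 = 141·(cos(165.0°) + j·sin(165.0°)) = -136.2 + j36.49 V
  V3 = 8.15·(cos(-77.9°) + j·sin(-77.9°)) = 1.708 - j7.969 V
  V4 = 84.5·(cos(0.0°) + j·sin(0.0°)) = 84.5 V
Step 2 — Sum components: V_total = 70.01 + j28.52 V.
Step 3 — Convert to polar: |V_total| = 75.6 V, ∠V_total = 22.2°.

V_total = 75.6∠22.2° V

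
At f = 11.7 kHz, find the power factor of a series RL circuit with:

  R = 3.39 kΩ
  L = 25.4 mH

Step 1 — Angular frequency: ω = 2π·f = 2π·1.17e+04 = 7.351e+04 rad/s.
Step 2 — Component impedances:
  R: Z = R = 3390 Ω
  L: Z = jωL = j·7.351e+04·0.0254 = 0 + j1867 Ω
Step 3 — Series combination: Z_total = R + L = 3390 + j1867 Ω = 3870∠28.8° Ω.
Step 4 — Power factor: PF = cos(φ) = Re(Z)/|Z| = 3390/3870.2 = 0.8759.
Step 5 — Type: Im(Z) = 1867 ⇒ lagging (phase φ = 28.8°).

PF = 0.8759 (lagging, φ = 28.8°)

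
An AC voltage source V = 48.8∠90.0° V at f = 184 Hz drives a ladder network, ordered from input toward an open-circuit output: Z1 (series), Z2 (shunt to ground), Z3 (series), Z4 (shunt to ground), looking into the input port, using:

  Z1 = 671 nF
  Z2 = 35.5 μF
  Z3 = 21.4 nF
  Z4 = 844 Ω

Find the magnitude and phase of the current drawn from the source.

Step 1 — Angular frequency: ω = 2π·f = 2π·184 = 1156 rad/s.
Step 2 — Component impedances:
  Z1: Z = 1/(jωC) = -j/(ω·C) = 0 - j1289 Ω
  Z2: Z = 1/(jωC) = -j/(ω·C) = 0 - j24.37 Ω
  Z3: Z = 1/(jωC) = -j/(ω·C) = 0 - j4.042e+04 Ω
  Z4: Z = R = 844 Ω
Step 3 — Ladder network (open output): work backward from the far end, alternating series and parallel combinations. Z_in = 0.0003062 - j1313 Ω = 1313∠-90.0° Ω.
Step 4 — Source phasor: V = 48.8∠90.0° V = 0 + j48.8 V.
Step 5 — Ohm's law: I = V / Z_total = (0 + j48.8) / (0.0003062 - j1313) = -0.03715 + j8.662e-09 A.
Step 6 — Convert to polar: |I| = 0.03715 A, ∠I = 180.0°.

I = 0.03715∠180.0° A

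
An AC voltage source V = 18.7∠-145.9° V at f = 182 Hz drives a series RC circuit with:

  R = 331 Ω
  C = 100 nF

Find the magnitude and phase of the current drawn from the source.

Step 1 — Angular frequency: ω = 2π·f = 2π·182 = 1144 rad/s.
Step 2 — Component impedances:
  R: Z = R = 331 Ω
  C: Z = 1/(jωC) = -j/(ω·C) = 0 - j8745 Ω
Step 3 — Series combination: Z_total = R + C = 331 - j8745 Ω = 8751∠-87.8° Ω.
Step 4 — Source phasor: V = 18.7∠-145.9° V = -15.48 - j10.48 V.
Step 5 — Ohm's law: I = V / Z_total = (-15.48 - j10.48) / (331 - j8745) = 0.00113 - j0.001814 A.
Step 6 — Convert to polar: |I| = 0.002137 A, ∠I = -58.1°.

I = 0.002137∠-58.1° A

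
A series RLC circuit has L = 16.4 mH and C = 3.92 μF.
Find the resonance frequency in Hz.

Step 1 — Resonance condition Im(Z)=0 gives ω₀ = 1/√(LC).
Step 2 — ω₀ = 1/√(0.0164·3.92e-06) = 3944 rad/s.
Step 3 — f₀ = ω₀/(2π) = 627.7 Hz.

f₀ = 627.7 Hz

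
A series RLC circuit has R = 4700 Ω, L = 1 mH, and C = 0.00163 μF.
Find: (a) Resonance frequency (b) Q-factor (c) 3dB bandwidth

Step 1 — Resonance: ω₀ = 1/√(LC) = 1/√(0.001·1.63e-09) = 7.833e+05 rad/s.
Step 2 — f₀ = ω₀/(2π) = 1.247e+05 Hz.
Step 3 — Series Q: Q = ω₀L/R = 7.833e+05·0.001/4700 = 0.1667.
Step 4 — Bandwidth: Δω = ω₀/Q = 4.7e+06 rad/s; BW = Δω/(2π) = 7.48e+05 Hz.

(a) f₀ = 1.247e+05 Hz  (b) Q = 0.1667  (c) BW = 7.48e+05 Hz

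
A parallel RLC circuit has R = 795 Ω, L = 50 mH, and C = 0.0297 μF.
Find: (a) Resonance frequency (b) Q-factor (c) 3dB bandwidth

Step 1 — Resonance: ω₀ = 1/√(LC) = 1/√(0.05·2.97e-08) = 2.595e+04 rad/s.
Step 2 — f₀ = ω₀/(2π) = 4130 Hz.
Step 3 — Parallel Q: Q = R/(ω₀L) = 795/(2.595e+04·0.05) = 0.6127.
Step 4 — Bandwidth: Δω = ω₀/Q = 4.235e+04 rad/s; BW = Δω/(2π) = 6741 Hz.

(a) f₀ = 4130 Hz  (b) Q = 0.6127  (c) BW = 6741 Hz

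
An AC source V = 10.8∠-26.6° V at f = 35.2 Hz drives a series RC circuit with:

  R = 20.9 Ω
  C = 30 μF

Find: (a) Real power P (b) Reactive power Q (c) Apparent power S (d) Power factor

Step 1 — Angular frequency: ω = 2π·f = 2π·35.2 = 221.2 rad/s.
Step 2 — Component impedances:
  R: Z = R = 20.9 Ω
  C: Z = 1/(jωC) = -j/(ω·C) = 0 - j150.7 Ω
Step 3 — Series combination: Z_total = R + C = 20.9 - j150.7 Ω = 152.2∠-82.1° Ω.
Step 4 — Source phasor: V = 10.8∠-26.6° V = 9.657 - j4.836 V.
Step 5 — Current: I = V / Z = 0.0402 + j0.0585 A = 0.07098∠55.5° A.
Step 6 — Complex power: S = V·I* = 0.1053 - j0.7593 VA.
Step 7 — Real power: P = Re(S) = 0.1053 W.
Step 8 — Reactive power: Q = Im(S) = -0.7593 VAR.
Step 9 — Apparent power: |S| = 0.7666 VA.
Step 10 — Power factor: PF = P/|S| = 0.1374 (leading).

(a) P = 0.1053 W  (b) Q = -0.7593 VAR  (c) S = 0.7666 VA  (d) PF = 0.1374 (leading)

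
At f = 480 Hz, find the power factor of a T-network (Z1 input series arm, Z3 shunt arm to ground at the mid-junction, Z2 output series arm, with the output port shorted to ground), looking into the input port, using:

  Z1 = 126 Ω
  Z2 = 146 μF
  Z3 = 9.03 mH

Step 1 — Angular frequency: ω = 2π·f = 2π·480 = 3016 rad/s.
Step 2 — Component impedances:
  Z1: Z = R = 126 Ω
  Z2: Z = 1/(jωC) = -j/(ω·C) = 0 - j2.271 Ω
  Z3: Z = jωL = j·3016·0.00903 = 0 + j27.23 Ω
Step 3 — With the output port shorted to ground, the output series arm Z2 runs from the junction to ground; the shunt arm Z3 also runs from the junction to ground. They appear in parallel: Z3 || Z2 = 0 - j2.478 Ω.
Step 4 — Series with input arm Z1: Z_in = Z1 + (Z3 || Z2) = 126 - j2.478 Ω = 126∠-1.1° Ω.
Step 5 — Power factor: PF = cos(φ) = Re(Z)/|Z| = 126/126.02 = 0.9998.
Step 6 — Type: Im(Z) = -2.478 ⇒ leading (phase φ = -1.1°).

PF = 0.9998 (leading, φ = -1.1°)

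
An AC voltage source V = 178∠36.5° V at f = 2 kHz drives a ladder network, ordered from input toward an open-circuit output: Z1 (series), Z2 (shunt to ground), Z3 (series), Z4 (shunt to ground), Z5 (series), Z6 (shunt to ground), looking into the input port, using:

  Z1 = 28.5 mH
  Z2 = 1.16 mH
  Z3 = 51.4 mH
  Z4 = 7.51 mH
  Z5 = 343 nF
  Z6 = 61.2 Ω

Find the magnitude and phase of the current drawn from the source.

Step 1 — Angular frequency: ω = 2π·f = 2π·2000 = 1.257e+04 rad/s.
Step 2 — Component impedances:
  Z1: Z = jωL = j·1.257e+04·0.0285 = 0 + j358.1 Ω
  Z2: Z = jωL = j·1.257e+04·0.00116 = 0 + j14.58 Ω
  Z3: Z = jωL = j·1.257e+04·0.0514 = 0 + j645.9 Ω
  Z4: Z = jωL = j·1.257e+04·0.00751 = 0 + j94.37 Ω
  Z5: Z = 1/(jωC) = -j/(ω·C) = 0 - j232 Ω
  Z6: Z = R = 61.2 Ω
Step 3 — Ladder network (open output): work backward from the far end, alternating series and parallel combinations. Z_in = 0.007795 + j372.5 Ω = 372.5∠90.0° Ω.
Step 4 — Source phasor: V = 178∠36.5° V = 143.1 + j105.9 V.
Step 5 — Ohm's law: I = V / Z_total = (143.1 + j105.9) / (0.007795 + j372.5) = 0.2843 - j0.3842 A.
Step 6 — Convert to polar: |I| = 0.4779 A, ∠I = -53.5°.

I = 0.4779∠-53.5° A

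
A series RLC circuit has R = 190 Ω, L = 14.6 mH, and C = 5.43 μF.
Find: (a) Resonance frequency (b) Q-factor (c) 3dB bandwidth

Step 1 — Resonance: ω₀ = 1/√(LC) = 1/√(0.0146·5.43e-06) = 3552 rad/s.
Step 2 — f₀ = ω₀/(2π) = 565.3 Hz.
Step 3 — Series Q: Q = ω₀L/R = 3552·0.0146/190 = 0.2729.
Step 4 — Bandwidth: Δω = ω₀/Q = 1.301e+04 rad/s; BW = Δω/(2π) = 2071 Hz.

(a) f₀ = 565.3 Hz  (b) Q = 0.2729  (c) BW = 2071 Hz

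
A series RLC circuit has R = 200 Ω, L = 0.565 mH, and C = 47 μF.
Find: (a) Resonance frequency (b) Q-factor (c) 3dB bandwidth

Step 1 — Resonance condition Im(Z)=0 gives ω₀ = 1/√(LC).
Step 2 — ω₀ = 1/√(0.000565·4.7e-05) = 6137 rad/s.
Step 3 — f₀ = ω₀/(2π) = 976.7 Hz.
Step 4 — Series Q: Q = ω₀L/R = 6137·0.000565/200 = 0.01734.
Step 5 — 3dB bandwidth: Δω = ω₀/Q = 3.54e+05 rad/s; BW = Δω/(2π) = 5.634e+04 Hz.

(a) f₀ = 976.7 Hz  (b) Q = 0.01734  (c) BW = 5.634e+04 Hz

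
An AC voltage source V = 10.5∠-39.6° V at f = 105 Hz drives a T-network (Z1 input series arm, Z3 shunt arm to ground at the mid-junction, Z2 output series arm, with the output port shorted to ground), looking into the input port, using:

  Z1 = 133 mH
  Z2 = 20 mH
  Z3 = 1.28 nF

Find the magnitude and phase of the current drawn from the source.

Step 1 — Angular frequency: ω = 2π·f = 2π·105 = 659.7 rad/s.
Step 2 — Component impedances:
  Z1: Z = jωL = j·659.7·0.133 = 0 + j87.74 Ω
  Z2: Z = jωL = j·659.7·0.02 = 0 + j13.19 Ω
  Z3: Z = 1/(jωC) = -j/(ω·C) = 0 - j1.184e+06 Ω
Step 3 — With the output port shorted to ground, the output series arm Z2 runs from the junction to ground; the shunt arm Z3 also runs from the junction to ground. They appear in parallel: Z3 || Z2 = 0 + j13.19 Ω.
Step 4 — Series with input arm Z1: Z_in = Z1 + (Z3 || Z2) = 0 + j100.9 Ω = 100.9∠90.0° Ω.
Step 5 — Source phasor: V = 10.5∠-39.6° V = 8.09 - j6.693 V.
Step 6 — Ohm's law: I = V / Z_total = (8.09 - j6.693) / (0 + j100.9) = -0.06631 - j0.08015 A.
Step 7 — Convert to polar: |I| = 0.104 A, ∠I = -129.6°.

I = 0.104∠-129.6° A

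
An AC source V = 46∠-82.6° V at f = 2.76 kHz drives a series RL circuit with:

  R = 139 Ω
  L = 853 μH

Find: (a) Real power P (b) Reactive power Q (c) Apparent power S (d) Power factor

Step 1 — Angular frequency: ω = 2π·f = 2π·2760 = 1.734e+04 rad/s.
Step 2 — Component impedances:
  R: Z = R = 139 Ω
  L: Z = jωL = j·1.734e+04·0.000853 = 0 + j14.79 Ω
Step 3 — Series combination: Z_total = R + L = 139 + j14.79 Ω = 139.8∠6.1° Ω.
Step 4 — Source phasor: V = 46∠-82.6° V = 5.925 - j45.62 V.
Step 5 — Current: I = V / Z = 0.007612 - j0.329 A = 0.3291∠-88.7° A.
Step 6 — Complex power: S = V·I* = 15.05 + j1.602 VA.
Step 7 — Real power: P = Re(S) = 15.05 W.
Step 8 — Reactive power: Q = Im(S) = 1.602 VAR.
Step 9 — Apparent power: |S| = 15.14 VA.
Step 10 — Power factor: PF = P/|S| = 0.9944 (lagging).

(a) P = 15.05 W  (b) Q = 1.602 VAR  (c) S = 15.14 VA  (d) PF = 0.9944 (lagging)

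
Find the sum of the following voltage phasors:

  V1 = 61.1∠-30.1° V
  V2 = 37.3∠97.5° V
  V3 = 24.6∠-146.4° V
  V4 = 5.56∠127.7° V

Step 1 — Convert each phasor to rectangular form:
  V1 = 61.1·(cos(-30.1°) + j·sin(-30.1°)) = 52.86 - j30.64 V
  V2 = 37.3·(cos(97.5°) + j·sin(97.5°)) = -4.869 + j36.98 V
  V3 = 24.6·(cos(-146.4°) + j·sin(-146.4°)) = -20.49 - j13.61 V
  V4 = 5.56·(cos(127.7°) + j·sin(127.7°)) = -3.4 + j4.399 V
Step 2 — Sum components: V_total = 24.1 - j2.876 V.
Step 3 — Convert to polar: |V_total| = 24.27 V, ∠V_total = -6.8°.

V_total = 24.27∠-6.8° V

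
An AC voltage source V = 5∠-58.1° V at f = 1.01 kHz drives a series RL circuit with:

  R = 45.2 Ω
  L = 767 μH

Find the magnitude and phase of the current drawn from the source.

Step 1 — Angular frequency: ω = 2π·f = 2π·1010 = 6346 rad/s.
Step 2 — Component impedances:
  R: Z = R = 45.2 Ω
  L: Z = jωL = j·6346·0.000767 = 0 + j4.867 Ω
Step 3 — Series combination: Z_total = R + L = 45.2 + j4.867 Ω = 45.46∠6.1° Ω.
Step 4 — Source phasor: V = 5∠-58.1° V = 2.642 - j4.245 V.
Step 5 — Ohm's law: I = V / Z_total = (2.642 - j4.245) / (45.2 + j4.867) = 0.04779 - j0.09906 A.
Step 6 — Convert to polar: |I| = 0.11 A, ∠I = -64.2°.

I = 0.11∠-64.2° A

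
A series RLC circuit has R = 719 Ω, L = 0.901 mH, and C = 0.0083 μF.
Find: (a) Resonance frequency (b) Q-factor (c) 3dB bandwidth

Step 1 — Resonance condition Im(Z)=0 gives ω₀ = 1/√(LC).
Step 2 — ω₀ = 1/√(0.000901·8.3e-09) = 3.657e+05 rad/s.
Step 3 — f₀ = ω₀/(2π) = 5.82e+04 Hz.
Step 4 — Series Q: Q = ω₀L/R = 3.657e+05·0.000901/719 = 0.4582.
Step 5 — 3dB bandwidth: Δω = ω₀/Q = 7.98e+05 rad/s; BW = Δω/(2π) = 1.27e+05 Hz.

(a) f₀ = 5.82e+04 Hz  (b) Q = 0.4582  (c) BW = 1.27e+05 Hz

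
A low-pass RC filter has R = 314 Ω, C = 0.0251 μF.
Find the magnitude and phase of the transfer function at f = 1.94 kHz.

Step 1 — Angular frequency: ω = 2π·1940 = 1.219e+04 rad/s.
Step 2 — Transfer function: H(jω) = 1/(1 + jωRC).
Step 3 — Denominator: 1 + jωRC = 1 + j·1.219e+04·314·2.51e-08 = 1 + j0.09607.
Step 4 — H = 0.9909 - j0.09519.
Step 5 — Magnitude: |H| = 0.9954 (-0.0 dB); phase: φ = -5.5°.

|H| = 0.9954 (-0.0 dB), φ = -5.5°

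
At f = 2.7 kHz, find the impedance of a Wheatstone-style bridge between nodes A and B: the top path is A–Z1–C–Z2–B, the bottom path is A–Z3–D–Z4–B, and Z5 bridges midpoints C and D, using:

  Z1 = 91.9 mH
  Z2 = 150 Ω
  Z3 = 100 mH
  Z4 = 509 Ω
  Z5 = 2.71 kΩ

Step 1 — Angular frequency: ω = 2π·f = 2π·2700 = 1.696e+04 rad/s.
Step 2 — Component impedances:
  Z1: Z = jωL = j·1.696e+04·0.0919 = 0 + j1559 Ω
  Z2: Z = R = 150 Ω
  Z3: Z = jωL = j·1.696e+04·0.1 = 0 + j1696 Ω
  Z4: Z = R = 509 Ω
  Z5: Z = R = 2710 Ω
Step 3 — Bridge requires nodal analysis (the Z5 bridge couples midpoints C and D, so the two paths cannot be reduced to a simple series/parallel combination). Setting node B to ground and injecting 1 A at node A, the 3-node admittance system at A, C, D solves to V_A = Z_AB = 148.5 + j817.7 Ω = 831.1∠79.7° Ω.

Z = 148.5 + j817.7 Ω = 831.1∠79.7° Ω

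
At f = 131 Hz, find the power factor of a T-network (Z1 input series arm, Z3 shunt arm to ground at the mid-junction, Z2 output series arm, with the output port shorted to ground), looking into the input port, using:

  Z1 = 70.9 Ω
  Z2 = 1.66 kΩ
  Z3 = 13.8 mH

Step 1 — Angular frequency: ω = 2π·f = 2π·131 = 823.1 rad/s.
Step 2 — Component impedances:
  Z1: Z = R = 70.9 Ω
  Z2: Z = R = 1660 Ω
  Z3: Z = jωL = j·823.1·0.0138 = 0 + j11.36 Ω
Step 3 — With the output port shorted to ground, the output series arm Z2 runs from the junction to ground; the shunt arm Z3 also runs from the junction to ground. They appear in parallel: Z3 || Z2 = 0.07772 + j11.36 Ω.
Step 4 — Series with input arm Z1: Z_in = Z1 + (Z3 || Z2) = 70.98 + j11.36 Ω = 71.88∠9.1° Ω.
Step 5 — Power factor: PF = cos(φ) = Re(Z)/|Z| = 70.978/71.881 = 0.9874.
Step 6 — Type: Im(Z) = 11.36 ⇒ lagging (phase φ = 9.1°).

PF = 0.9874 (lagging, φ = 9.1°)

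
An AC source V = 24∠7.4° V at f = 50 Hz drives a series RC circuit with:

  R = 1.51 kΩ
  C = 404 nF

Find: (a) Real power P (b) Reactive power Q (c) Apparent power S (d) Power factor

Step 1 — Angular frequency: ω = 2π·f = 2π·50 = 314.2 rad/s.
Step 2 — Component impedances:
  R: Z = R = 1510 Ω
  C: Z = 1/(jωC) = -j/(ω·C) = 0 - j7879 Ω
Step 3 — Series combination: Z_total = R + C = 1510 - j7879 Ω = 8022∠-79.2° Ω.
Step 4 — Source phasor: V = 24∠7.4° V = 23.8 + j3.091 V.
Step 5 — Current: I = V / Z = 0.00018 + j0.002986 A = 0.002992∠86.6° A.
Step 6 — Complex power: S = V·I* = 0.01351 - j0.07052 VA.
Step 7 — Real power: P = Re(S) = 0.01351 W.
Step 8 — Reactive power: Q = Im(S) = -0.07052 VAR.
Step 9 — Apparent power: |S| = 0.0718 VA.
Step 10 — Power factor: PF = P/|S| = 0.1882 (leading).

(a) P = 0.01351 W  (b) Q = -0.07052 VAR  (c) S = 0.0718 VA  (d) PF = 0.1882 (leading)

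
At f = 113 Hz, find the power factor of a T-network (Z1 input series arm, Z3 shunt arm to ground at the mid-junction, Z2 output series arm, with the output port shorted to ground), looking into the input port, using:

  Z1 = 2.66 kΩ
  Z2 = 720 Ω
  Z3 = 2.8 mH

Step 1 — Angular frequency: ω = 2π·f = 2π·113 = 710 rad/s.
Step 2 — Component impedances:
  Z1: Z = R = 2660 Ω
  Z2: Z = R = 720 Ω
  Z3: Z = jωL = j·710·0.0028 = 0 + j1.988 Ω
Step 3 — With the output port shorted to ground, the output series arm Z2 runs from the junction to ground; the shunt arm Z3 also runs from the junction to ground. They appear in parallel: Z3 || Z2 = 0.005489 + j1.988 Ω.
Step 4 — Series with input arm Z1: Z_in = Z1 + (Z3 || Z2) = 2660 + j1.988 Ω = 2660∠0.0° Ω.
Step 5 — Power factor: PF = cos(φ) = Re(Z)/|Z| = 2660/2660 = 1.
Step 6 — Type: Im(Z) = 1.988 ⇒ lagging (phase φ = 0.0°).

PF = 1 (lagging, φ = 0.0°)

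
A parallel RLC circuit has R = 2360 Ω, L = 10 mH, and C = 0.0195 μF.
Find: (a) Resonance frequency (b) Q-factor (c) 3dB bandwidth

Step 1 — Resonance: ω₀ = 1/√(LC) = 1/√(0.01·1.95e-08) = 7.161e+04 rad/s.
Step 2 — f₀ = ω₀/(2π) = 1.14e+04 Hz.
Step 3 — Parallel Q: Q = R/(ω₀L) = 2360/(7.161e+04·0.01) = 3.296.
Step 4 — Bandwidth: Δω = ω₀/Q = 2.173e+04 rad/s; BW = Δω/(2π) = 3458 Hz.

(a) f₀ = 1.14e+04 Hz  (b) Q = 3.296  (c) BW = 3458 Hz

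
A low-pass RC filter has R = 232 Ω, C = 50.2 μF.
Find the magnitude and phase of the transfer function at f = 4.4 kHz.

Step 1 — Angular frequency: ω = 2π·4400 = 2.765e+04 rad/s.
Step 2 — Transfer function: H(jω) = 1/(1 + jωRC).
Step 3 — Denominator: 1 + jωRC = 1 + j·2.765e+04·232·5.02e-05 = 1 + j322.
Step 4 — H = 9.646e-06 - j0.003106.
Step 5 — Magnitude: |H| = 0.003106 (-50.2 dB); phase: φ = -89.8°.

|H| = 0.003106 (-50.2 dB), φ = -89.8°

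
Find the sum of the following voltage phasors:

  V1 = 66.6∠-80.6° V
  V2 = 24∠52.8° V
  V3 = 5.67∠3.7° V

Step 1 — Convert each phasor to rectangular form:
  V1 = 66.6·(cos(-80.6°) + j·sin(-80.6°)) = 10.88 - j65.71 V
  V2 = 24·(cos(52.8°) + j·sin(52.8°)) = 14.51 + j19.12 V
  V3 = 5.67·(cos(3.7°) + j·sin(3.7°)) = 5.658 + j0.3659 V
Step 2 — Sum components: V_total = 31.05 - j46.22 V.
Step 3 — Convert to polar: |V_total| = 55.68 V, ∠V_total = -56.1°.

V_total = 55.68∠-56.1° V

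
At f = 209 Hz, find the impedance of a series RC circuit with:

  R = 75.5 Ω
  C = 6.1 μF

Step 1 — Angular frequency: ω = 2π·f = 2π·209 = 1313 rad/s.
Step 2 — Component impedances:
  R: Z = R = 75.5 Ω
  C: Z = 1/(jωC) = -j/(ω·C) = 0 - j124.8 Ω
Step 3 — Series combination: Z_total = R + C = 75.5 - j124.8 Ω = 145.9∠-58.8° Ω.

Z = 75.5 - j124.8 Ω = 145.9∠-58.8° Ω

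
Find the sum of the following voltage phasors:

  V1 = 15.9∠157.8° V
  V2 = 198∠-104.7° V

Step 1 — Convert each phasor to rectangular form:
  V1 = 15.9·(cos(157.8°) + j·sin(157.8°)) = -14.72 + j6.008 V
  V2 = 198·(cos(-104.7°) + j·sin(-104.7°)) = -50.24 - j191.5 V
Step 2 — Sum components: V_total = -64.97 - j185.5 V.
Step 3 — Convert to polar: |V_total| = 196.6 V, ∠V_total = -109.3°.

V_total = 196.6∠-109.3° V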